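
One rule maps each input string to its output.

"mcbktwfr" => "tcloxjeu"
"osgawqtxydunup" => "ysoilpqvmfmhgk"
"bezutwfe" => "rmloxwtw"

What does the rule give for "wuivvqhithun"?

What's happening: move the first 2 characters to the end (rotate left by 2), then shift every letter 8 places backward in the alphabet (wrapping around).
So "wuivvqhithun" becomes "annizalzmfom".

annizalzmfom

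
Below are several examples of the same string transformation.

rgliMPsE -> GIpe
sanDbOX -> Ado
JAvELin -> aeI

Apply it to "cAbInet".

aiE

Looking at the pairs, the operation is to keep every other character starting from the second (positions 2nd, 4th, 6th, ...), then flip the case of every letter.
Starting from "cAbInet": after the first operation, "AIe"; after the second, "aiE".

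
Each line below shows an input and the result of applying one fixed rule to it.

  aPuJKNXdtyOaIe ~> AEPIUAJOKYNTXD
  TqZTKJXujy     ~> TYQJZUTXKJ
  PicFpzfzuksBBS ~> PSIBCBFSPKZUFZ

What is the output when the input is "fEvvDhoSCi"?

In each case the input is transformed by: take characters alternately from the front and the back (1st, last, 2nd, 2nd-last, ...), then convert every letter to uppercase.
For "fEvvDhoSCi", step one produces "fiECvSvoDh"; step two turns that into "FIECVSVODH".

FIECVSVODH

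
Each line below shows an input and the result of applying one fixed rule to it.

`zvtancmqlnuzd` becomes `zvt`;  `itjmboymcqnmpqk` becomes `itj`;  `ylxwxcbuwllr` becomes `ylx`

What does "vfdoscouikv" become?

vfd

The transformation: keep only the first 3 characters.
"vfdoscouikv" → "vfd".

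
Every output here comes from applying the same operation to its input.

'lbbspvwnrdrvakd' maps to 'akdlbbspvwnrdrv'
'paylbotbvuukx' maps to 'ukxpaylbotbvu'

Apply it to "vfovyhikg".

Rule — move the last 3 characters to the front (rotate right by 3).
Doing the same to "vfovyhikg": "ikgvfovyh".

ikgvfovyh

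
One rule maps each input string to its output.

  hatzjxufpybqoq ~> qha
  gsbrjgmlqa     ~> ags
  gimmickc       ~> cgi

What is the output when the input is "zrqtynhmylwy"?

Rule — move the last character to the front, then keep only the first 3 characters.
On "zrqtynhmylwy": the first step gives "yzrqtynhmylw", and the second then gives "yzr".

yzr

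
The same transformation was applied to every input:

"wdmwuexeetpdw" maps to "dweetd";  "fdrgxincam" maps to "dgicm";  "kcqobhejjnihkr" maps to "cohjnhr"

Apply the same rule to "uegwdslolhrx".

What's happening: keep every other character starting from the second (positions 2nd, 4th, 6th, ...).
Applying that to "uegwdslolhrx" gives "ewsohx".

ewsohx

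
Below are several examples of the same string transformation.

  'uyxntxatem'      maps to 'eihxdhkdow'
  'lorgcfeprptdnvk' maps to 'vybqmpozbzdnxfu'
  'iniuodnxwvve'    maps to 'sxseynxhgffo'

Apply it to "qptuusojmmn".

The transformation: shift every letter 10 places forward in the alphabet (wrapping around).
For "qptuusojmmn" the result is "azdeecytwwx".

azdeecytwwx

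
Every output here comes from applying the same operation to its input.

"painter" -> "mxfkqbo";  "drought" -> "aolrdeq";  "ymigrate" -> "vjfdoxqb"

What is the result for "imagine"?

The pattern: shift every letter 3 places backward in the alphabet (wrapping around).
"imagine" → "fjxdfkb".

fjxdfkb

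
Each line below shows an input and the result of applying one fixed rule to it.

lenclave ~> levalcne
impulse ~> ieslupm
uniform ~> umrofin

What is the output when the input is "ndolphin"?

The rule is to reverse the string, then move the last character to the front.
Applying both steps to "ndolphin": "nihplodn", then "nnihplod".

nnihplod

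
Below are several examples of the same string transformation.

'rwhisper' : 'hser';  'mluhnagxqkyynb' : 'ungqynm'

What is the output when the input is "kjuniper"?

The rule is to move the first character to the end, then keep every other character starting from the second (positions 2nd, 4th, 6th, ...).
Applying that to "kjuniper" gives "uiek".
(Check on "mluhnagxqkyynb": → "luhnagxqkyynbm" → "ungqynm" ✓)

uiek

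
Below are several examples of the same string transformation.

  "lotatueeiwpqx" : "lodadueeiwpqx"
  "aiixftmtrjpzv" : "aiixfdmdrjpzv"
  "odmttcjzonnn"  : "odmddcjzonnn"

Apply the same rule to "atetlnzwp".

adedlnzwp

In each case the input is transformed by: replace every "t" with "d".
So "atetlnzwp" becomes "adedlnzwp".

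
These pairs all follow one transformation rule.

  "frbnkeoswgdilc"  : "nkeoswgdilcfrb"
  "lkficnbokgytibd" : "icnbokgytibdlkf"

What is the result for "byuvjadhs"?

vjadhsbyu

In each case the input is transformed by: move the first 3 characters to the end (rotate left by 3).
"byuvjadhs" → "vjadhsbyu".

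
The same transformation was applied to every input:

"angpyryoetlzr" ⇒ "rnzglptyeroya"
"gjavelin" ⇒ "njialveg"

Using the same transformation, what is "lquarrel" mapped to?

The transformation: take characters alternately from the front and the back (1st, last, 2nd, 2nd-last, ...), then move the first character to the end.
"lquarrel" → "llqeurar" → "lqeurarl".
(Check on "angpyryoetlzr": → "arnzglptyeroy" → "rnzglptyeroya" ✓)

lqeurarl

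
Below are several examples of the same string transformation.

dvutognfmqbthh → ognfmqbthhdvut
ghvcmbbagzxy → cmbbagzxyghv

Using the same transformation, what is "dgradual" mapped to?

graduald

Looking at the pairs, the operation is to move the last 3 characters to the front (rotate right by 3), then swap the front and back halves of the string.
"dgradual" → "ualdgrad" → "graduald".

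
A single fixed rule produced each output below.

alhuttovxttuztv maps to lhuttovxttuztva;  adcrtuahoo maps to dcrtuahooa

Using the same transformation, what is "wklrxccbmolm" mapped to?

klrxccbmolmw

Looking at the pairs, the operation is to move the first character to the end.
On "wklrxccbmolm" that produces "klrxccbmolmw".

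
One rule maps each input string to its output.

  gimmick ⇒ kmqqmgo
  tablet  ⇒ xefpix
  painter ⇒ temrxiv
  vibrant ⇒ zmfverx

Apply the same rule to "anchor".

erglsv

Rule — shift every letter 4 places forward in the alphabet (wrapping around).
On "anchor" that produces "erglsv".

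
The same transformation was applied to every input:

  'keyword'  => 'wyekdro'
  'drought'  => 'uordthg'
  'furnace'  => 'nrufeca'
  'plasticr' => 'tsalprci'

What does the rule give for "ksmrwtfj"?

In each case the input is transformed by: reverse the string, then move the first 3 characters to the end (rotate left by 3).
Working it through for "ksmrwtfj": intermediate "jftwrmsk", final "wrmskjft".

wrmskjft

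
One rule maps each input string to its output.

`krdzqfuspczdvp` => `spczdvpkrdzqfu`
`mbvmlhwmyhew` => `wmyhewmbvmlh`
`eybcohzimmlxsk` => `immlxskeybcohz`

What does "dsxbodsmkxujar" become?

The pattern: swap the front and back halves of the string.
Doing the same to "dsxbodsmkxujar": "mkxujardsxbods".

mkxujardsxbods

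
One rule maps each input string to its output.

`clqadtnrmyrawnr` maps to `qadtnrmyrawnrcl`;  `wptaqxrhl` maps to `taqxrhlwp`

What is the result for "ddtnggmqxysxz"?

tnggmqxysxzdd

Looking at the pairs, the operation is to move the first 2 characters to the end (rotate left by 2).
So "ddtnggmqxysxz" becomes "tnggmqxysxzdd".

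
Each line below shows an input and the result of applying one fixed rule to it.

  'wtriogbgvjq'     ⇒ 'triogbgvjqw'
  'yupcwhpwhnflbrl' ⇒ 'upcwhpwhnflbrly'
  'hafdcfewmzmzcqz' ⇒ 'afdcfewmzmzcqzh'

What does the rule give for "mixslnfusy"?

ixslnfusym

The rule is to move the first character to the end.
Doing the same to "mixslnfusy": "ixslnfusym".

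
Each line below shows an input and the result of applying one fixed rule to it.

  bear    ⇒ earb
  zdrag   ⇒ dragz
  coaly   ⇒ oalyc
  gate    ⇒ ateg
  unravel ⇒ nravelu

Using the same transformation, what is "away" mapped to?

waya

The transformation: move the first character to the end.
"away" → "waya".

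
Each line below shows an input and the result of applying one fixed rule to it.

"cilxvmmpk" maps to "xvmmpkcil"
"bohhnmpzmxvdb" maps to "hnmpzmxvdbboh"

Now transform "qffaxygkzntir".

The transformation: move the first 3 characters to the end (rotate left by 3).
On "qffaxygkzntir" that produces "axygkzntirqff".

axygkzntirqff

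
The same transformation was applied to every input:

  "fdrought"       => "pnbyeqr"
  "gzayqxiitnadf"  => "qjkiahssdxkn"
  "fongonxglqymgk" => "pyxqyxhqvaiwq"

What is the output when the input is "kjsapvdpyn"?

Rule — delete the last character, then shift every letter 10 places forward in the alphabet (wrapping around).
Working it through for "kjsapvdpyn": intermediate "kjsapvdpy", final "utckzfnzi".
(Check on "fdrought": → "fdrough" → "pnbyeqr" ✓)

utckzfnzi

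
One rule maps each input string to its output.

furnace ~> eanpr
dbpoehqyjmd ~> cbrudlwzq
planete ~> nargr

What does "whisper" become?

The rule is to shift every letter 13 places forward in the alphabet (wrapping around) — i.e. ROT13, then delete the first 2 characters.
"whisper" → "juvfcre" → "vfcre".

vfcre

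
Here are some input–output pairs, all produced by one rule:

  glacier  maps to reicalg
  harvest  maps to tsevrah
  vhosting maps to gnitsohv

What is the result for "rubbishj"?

The rule is to reverse the string.
So "rubbishj" becomes "jhsibbur".

jhsibbur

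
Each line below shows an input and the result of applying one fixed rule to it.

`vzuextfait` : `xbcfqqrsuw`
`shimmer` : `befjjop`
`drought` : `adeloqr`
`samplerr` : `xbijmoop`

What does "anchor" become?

xzeklo

The rule is to sort the characters into alphabetical order, then shift every letter 3 places backward in the alphabet (wrapping around).
Working it through for "anchor": intermediate "achnor", final "xzeklo".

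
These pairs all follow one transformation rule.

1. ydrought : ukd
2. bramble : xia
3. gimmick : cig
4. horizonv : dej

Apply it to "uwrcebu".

Looking at the pairs, the operation is to keep one character in every 3, starting at position 1 (positions 1st, 4th, 7th, ...), then shift every letter 4 places backward in the alphabet (wrapping around).
Starting from "uwrcebu": after the first operation, "ucu"; after the second, "qyq".

qyq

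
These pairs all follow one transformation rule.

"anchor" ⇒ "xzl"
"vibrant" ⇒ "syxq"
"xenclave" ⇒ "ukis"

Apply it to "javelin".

What's happening: shift every letter 3 places backward in the alphabet (wrapping around), then keep every other character starting from the first (positions 1st, 3rd, 5th, ...).
"javelin" → "gxsbifk" → "gsik".

gsik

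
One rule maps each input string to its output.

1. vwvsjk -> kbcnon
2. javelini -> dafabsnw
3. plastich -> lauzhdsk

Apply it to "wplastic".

Each output is the input with this applied: swap the front and back halves of the string, then shift every letter 8 places backward in the alphabet (wrapping around).
Starting from "wplastic": after the first operation, "sticwpla"; after the second, "klauohds".
(Check on "javelini": → "linijave" → "dafabsnw" ✓)

klauohds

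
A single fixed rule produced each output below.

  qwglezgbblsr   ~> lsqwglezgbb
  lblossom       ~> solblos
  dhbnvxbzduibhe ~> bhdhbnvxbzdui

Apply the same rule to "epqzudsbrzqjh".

Rule — delete the last character, then move the last 2 characters to the front (rotate right by 2).
On "epqzudsbrzqjh": the first step gives "epqzudsbrzqj", and the second then gives "qjepqzudsbrz".
(Check on "dhbnvxbzduibhe": → "dhbnvxbzduibh" → "bhdhbnvxbzdui" ✓)

qjepqzudsbrz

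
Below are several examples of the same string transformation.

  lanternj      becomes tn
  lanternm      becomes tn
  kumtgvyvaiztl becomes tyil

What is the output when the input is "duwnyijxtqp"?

njq

The transformation: delete the first character, then keep one character in every 3, starting at position 3 (positions 3rd, 6th, 9th, ...).
On "duwnyijxtqp": the first step gives "uwnyijxtqp", and the second then gives "njq".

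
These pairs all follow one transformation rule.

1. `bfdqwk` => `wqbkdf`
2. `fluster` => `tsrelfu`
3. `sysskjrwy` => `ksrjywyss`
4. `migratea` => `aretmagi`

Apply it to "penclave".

lcvapene

The pattern: move the first 3 characters to the end (rotate left by 3), then swap each adjacent pair of characters (1↔2, 3↔4, ...).
"penclave" → "clavepen" → "lcvapene".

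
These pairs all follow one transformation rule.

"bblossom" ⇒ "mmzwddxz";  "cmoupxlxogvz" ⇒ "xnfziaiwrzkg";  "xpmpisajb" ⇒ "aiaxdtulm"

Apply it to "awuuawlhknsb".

In each case the input is transformed by: shift every letter 11 places forward in the alphabet (wrapping around), then swap each adjacent pair of characters (1↔2, 3↔4, ...).
So "awuuawlhknsb" becomes "hlffhlswyvmd".
(Check on "cmoupxlxogvz": → "nxzfaiwizrgk" → "xnfziaiwrzkg" ✓)

hlffhlswyvmd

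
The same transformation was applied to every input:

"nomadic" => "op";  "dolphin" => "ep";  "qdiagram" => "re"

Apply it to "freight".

The pattern: shift every letter 1 place forward in the alphabet (wrapping around), then keep only the first 2 characters.
"freight" → "gsfjhiu" → "gs".

gs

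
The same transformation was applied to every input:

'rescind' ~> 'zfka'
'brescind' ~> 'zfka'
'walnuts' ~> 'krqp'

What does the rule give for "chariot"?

oflq

The pattern: shift every letter 3 places backward in the alphabet (wrapping around), then keep only the last 4 characters.
Starting from "chariot": after the first operation, "zexoflq"; after the second, "oflq".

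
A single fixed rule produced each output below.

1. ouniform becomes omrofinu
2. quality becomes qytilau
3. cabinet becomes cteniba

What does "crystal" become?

clatsyr

The rule is to reverse the string, then move the last character to the front.
On "crystal" that produces "clatsyr".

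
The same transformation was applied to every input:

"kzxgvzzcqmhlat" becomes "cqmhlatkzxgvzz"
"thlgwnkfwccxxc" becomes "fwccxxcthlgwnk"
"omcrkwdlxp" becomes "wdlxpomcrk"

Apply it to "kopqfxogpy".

The rule is to swap the front and back halves of the string.
Applying that to "kopqfxogpy" gives "xogpykopqf".

xogpykopqf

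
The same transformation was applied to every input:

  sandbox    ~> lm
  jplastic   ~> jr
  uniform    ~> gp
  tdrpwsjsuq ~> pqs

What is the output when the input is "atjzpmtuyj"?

hkw

In each case the input is transformed by: shift every letter 2 places backward in the alphabet (wrapping around), then keep one character in every 3, starting at position 3 (positions 3rd, 6th, 9th, ...).
Applying both steps to "atjzpmtuyj": "yrhxnkrswh", then "hkw".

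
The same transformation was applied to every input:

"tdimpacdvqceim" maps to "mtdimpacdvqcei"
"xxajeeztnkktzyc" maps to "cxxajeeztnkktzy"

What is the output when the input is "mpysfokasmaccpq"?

qmpysfokasmaccp

In each case the input is transformed by: move the last character to the front.
Applying that to "mpysfokasmaccpq" gives "qmpysfokasmaccp".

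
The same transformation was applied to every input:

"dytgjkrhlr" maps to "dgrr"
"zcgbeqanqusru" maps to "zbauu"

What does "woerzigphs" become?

The transformation: keep one character in every 3, starting at position 1 (positions 1st, 4th, 7th, ...).
For "woerzigphs" the result is "wrgs".

wrgs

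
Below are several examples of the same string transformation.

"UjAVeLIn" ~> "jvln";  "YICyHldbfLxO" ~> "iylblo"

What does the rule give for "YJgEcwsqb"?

The rule is to keep every other character starting from the second (positions 2nd, 4th, 6th, ...), then convert every letter to lowercase.
Starting from "YJgEcwsqb": after the first operation, "JEwq"; after the second, "jewq".

jewq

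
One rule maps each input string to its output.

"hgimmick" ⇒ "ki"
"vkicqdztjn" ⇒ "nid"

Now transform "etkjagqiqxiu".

Rule — move the last 3 characters to the front (rotate right by 3), then keep one character in every 3, starting at position 3 (positions 3rd, 6th, 9th, ...).
For "etkjagqiqxiu", step one produces "xiuetkjagqiq"; step two turns that into "ukgq".
(Check on "hgimmick": → "ickhgimm" → "ki" ✓)

ukgq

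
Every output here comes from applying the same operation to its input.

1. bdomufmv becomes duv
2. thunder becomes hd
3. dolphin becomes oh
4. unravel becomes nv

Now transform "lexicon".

Rule — keep one character in every 3, starting at position 2 (positions 2nd, 5th, 8th, ...).
Applying that to "lexicon" gives "ec".

ec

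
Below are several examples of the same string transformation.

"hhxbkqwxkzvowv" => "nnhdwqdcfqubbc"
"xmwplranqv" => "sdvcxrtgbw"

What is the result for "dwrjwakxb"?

cjpxgcdqh

The pattern: swap each adjacent pair of characters (1↔2, 3↔4, ...), then shift every letter 6 places forward in the alphabet (wrapping around).
Applying that to "dwrjwakxb" gives "cjpxgcdqh".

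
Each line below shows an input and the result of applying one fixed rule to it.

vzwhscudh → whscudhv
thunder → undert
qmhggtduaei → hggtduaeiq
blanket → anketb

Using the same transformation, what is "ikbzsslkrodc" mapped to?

bzsslkrodci

What's happening: move the first 2 characters to the end (rotate left by 2), then delete the last character.
Working it through for "ikbzsslkrodc": intermediate "bzsslkrodcik", final "bzsslkrodci".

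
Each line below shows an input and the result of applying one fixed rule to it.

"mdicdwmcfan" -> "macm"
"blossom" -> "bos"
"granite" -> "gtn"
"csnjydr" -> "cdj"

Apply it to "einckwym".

In each case the input is transformed by: take characters alternately from the front and the back (1st, last, 2nd, 2nd-last, ...), then keep one character in every 3, starting at position 1 (positions 1st, 4th, 7th, ...).
On "einckwym" that produces "eyc".

eyc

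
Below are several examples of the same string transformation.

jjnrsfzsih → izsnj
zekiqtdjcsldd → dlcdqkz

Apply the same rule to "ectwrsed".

erte

The rule is to keep every other character starting from the first (positions 1st, 3rd, 5th, ...), then reverse the string.
Starting from "ectwrsed": after the first operation, "etre"; after the second, "erte".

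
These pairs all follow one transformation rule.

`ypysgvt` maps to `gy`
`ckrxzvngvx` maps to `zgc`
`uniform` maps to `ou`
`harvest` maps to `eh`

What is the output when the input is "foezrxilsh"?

rlf

The pattern: move the first 2 characters to the end (rotate left by 2), then keep one character in every 3, starting at position 3 (positions 3rd, 6th, 9th, ...).
"foezrxilsh" → "ezrxilshfo" → "rlf".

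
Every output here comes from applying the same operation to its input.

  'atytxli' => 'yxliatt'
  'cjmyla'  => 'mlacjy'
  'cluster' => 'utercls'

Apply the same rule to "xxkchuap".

khuapxxc

Each output is the input with this applied: move the first 3 characters to the end (rotate left by 3), then swap the first and last characters.
Applying that to "xxkchuap" gives "khuapxxc".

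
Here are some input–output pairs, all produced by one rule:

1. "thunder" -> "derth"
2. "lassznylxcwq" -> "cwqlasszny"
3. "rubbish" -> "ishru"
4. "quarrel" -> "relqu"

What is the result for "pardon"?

donp

The pattern: move the last 3 characters to the front (rotate right by 3), then delete the last 2 characters.
On "pardon": the first step gives "donpar", and the second then gives "donp".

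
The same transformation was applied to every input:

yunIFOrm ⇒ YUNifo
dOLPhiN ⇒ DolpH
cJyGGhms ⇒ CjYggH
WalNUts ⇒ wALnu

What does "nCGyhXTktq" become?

In each case the input is transformed by: flip the case of every letter, then delete the last 2 characters.
Applying that to "nCGyhXTktq" gives "NcgYHxtK".

NcgYHxtK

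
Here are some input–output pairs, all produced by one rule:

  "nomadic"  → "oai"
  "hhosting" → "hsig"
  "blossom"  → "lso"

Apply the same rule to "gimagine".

iaie

The pattern: keep every other character starting from the second (positions 2nd, 4th, 6th, ...).
Doing the same to "gimagine": "iaie".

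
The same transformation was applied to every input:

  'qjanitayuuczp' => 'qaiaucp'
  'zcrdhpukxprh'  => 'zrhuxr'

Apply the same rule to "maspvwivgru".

msvigu

Each output is the input with this applied: keep every other character starting from the first (positions 1st, 3rd, 5th, ...).
So "maspvwivgru" becomes "msvigu".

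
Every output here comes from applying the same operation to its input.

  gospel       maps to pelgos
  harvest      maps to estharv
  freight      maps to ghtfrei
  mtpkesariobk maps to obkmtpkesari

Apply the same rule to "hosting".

The transformation: move the last 3 characters to the front (rotate right by 3).
Doing the same to "hosting": "inghost".

inghost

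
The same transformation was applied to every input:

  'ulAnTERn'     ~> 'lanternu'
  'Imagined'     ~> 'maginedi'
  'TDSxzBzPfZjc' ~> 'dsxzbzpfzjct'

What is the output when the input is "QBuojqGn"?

buojqgnq

In each case the input is transformed by: move the first character to the end, then convert every letter to lowercase.
Applying both steps to "QBuojqGn": "BuojqGnQ", then "buojqgnq".
(Check on "ulAnTERn": → "lAnTERnu" → "lanternu" ✓)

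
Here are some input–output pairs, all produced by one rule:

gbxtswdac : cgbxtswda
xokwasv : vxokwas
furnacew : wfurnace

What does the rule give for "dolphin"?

ndolphi

The rule is to move the last character to the front.
For "dolphin" the result is "ndolphi".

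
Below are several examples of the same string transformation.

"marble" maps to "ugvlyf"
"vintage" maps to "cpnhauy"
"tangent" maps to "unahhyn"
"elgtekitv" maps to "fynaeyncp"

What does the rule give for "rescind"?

In each case the input is transformed by: swap each adjacent pair of characters (1↔2, 3↔4, ...), then shift every letter 6 places backward in the alphabet (wrapping around).
Starting from "rescind": after the first operation, "ercsnid"; after the second, "ylwmhcx".

ylwmhcx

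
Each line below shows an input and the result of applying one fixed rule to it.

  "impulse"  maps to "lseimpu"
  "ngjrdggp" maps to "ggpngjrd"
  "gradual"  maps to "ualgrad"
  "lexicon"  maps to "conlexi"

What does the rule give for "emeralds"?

What's happening: move the last 3 characters to the front (rotate right by 3).
On "emeralds" that produces "ldsemera".

ldsemera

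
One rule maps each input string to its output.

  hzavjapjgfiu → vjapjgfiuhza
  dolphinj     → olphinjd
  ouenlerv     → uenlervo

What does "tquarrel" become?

quarrelt

The rule is to swap the front and back halves of the string, then move the last 3 characters to the front (rotate right by 3).
"tquarrel" → "rreltqua" → "quarrelt".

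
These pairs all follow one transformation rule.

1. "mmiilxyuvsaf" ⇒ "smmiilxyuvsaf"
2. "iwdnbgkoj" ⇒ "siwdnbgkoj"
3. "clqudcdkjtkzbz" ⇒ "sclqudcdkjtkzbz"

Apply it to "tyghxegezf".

Rule — prepend "s".
So "tyghxegezf" becomes "styghxegezf".

styghxegezf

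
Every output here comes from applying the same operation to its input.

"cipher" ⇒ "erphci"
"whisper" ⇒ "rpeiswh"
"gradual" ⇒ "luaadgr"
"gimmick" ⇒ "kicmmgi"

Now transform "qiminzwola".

lawonzmiqi

Rule — swap each adjacent pair of characters (1↔2, 3↔4, ...), then reverse the string.
On "qiminzwola": the first step gives "iqimznowal", and the second then gives "lawonzmiqi".
(Check on "whisper": → "hwsiepr" → "rpeiswh" ✓)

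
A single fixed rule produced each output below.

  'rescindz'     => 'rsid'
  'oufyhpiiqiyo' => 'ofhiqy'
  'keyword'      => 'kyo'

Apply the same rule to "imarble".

iab

What's happening: move the last character to the front, then keep every other character starting from the second (positions 2nd, 4th, 6th, ...).
Doing the same to "imarble": "iab".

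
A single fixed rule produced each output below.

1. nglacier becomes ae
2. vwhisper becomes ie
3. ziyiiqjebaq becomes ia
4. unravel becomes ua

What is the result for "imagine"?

ie

The transformation: keep one character in every 3, starting at position 1 (positions 1st, 4th, 7th, ...), then keep only the vowels.
Applying that to "imagine" gives "ie".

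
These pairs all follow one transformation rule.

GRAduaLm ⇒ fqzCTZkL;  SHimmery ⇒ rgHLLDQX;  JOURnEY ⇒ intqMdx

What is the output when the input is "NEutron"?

mdTSQNM

Looking at the pairs, the operation is to shift every letter 1 place backward in the alphabet (wrapping around), then flip the case of every letter.
Starting from "NEutron": after the first operation, "MDtsqnm"; after the second, "mdTSQNM".
(Check on "GRAduaLm": → "FQZctzKl" → "fqzCTZkL" ✓)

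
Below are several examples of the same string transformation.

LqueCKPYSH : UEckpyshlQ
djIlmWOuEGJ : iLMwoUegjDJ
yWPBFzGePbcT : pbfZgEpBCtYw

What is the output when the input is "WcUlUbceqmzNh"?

uLuBCEQMZnHwC

The rule is to flip the case of every letter, then move the first 2 characters to the end (rotate left by 2).
Applying both steps to "WcUlUbceqmzNh": "wCuLuBCEQMZnH", then "uLuBCEQMZnHwC".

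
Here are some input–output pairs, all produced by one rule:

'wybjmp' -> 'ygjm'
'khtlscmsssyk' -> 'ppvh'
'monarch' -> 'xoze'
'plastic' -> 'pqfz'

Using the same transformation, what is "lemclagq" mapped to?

ixdn

Each output is the input with this applied: shift every letter 3 places backward in the alphabet (wrapping around), then keep only the last 4 characters.
Starting from "lemclagq": after the first operation, "ibjzixdn"; after the second, "ixdn".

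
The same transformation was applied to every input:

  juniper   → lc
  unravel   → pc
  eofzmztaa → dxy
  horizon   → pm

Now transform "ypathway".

yu

The transformation: keep one character in every 3, starting at position 3 (positions 3rd, 6th, 9th, ...), then shift every letter 2 places backward in the alphabet (wrapping around).
Starting from "ypathway": after the first operation, "aw"; after the second, "yu".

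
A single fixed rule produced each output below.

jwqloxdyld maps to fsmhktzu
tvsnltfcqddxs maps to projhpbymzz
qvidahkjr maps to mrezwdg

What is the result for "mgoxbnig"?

icktxj

The rule is to delete the last 2 characters, then shift every letter 4 places backward in the alphabet (wrapping around).
On "mgoxbnig" that produces "icktxj".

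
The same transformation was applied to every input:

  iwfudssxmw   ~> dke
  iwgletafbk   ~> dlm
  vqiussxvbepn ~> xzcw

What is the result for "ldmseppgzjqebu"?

The transformation: keep one character in every 3, starting at position 2 (positions 2nd, 5th, 8th, ...), then shift every letter 7 places forward in the alphabet (wrapping around).
"ldmseppgzjqebu" → "klnxb".
(Check on "iwfudssxmw": → "wdx" → "dke" ✓)

klnxb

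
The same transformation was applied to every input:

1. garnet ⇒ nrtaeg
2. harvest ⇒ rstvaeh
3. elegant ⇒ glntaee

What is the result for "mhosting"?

Rule — sort the characters into alphabetical order, then move the first 3 characters to the end (rotate left by 3).
"mhosting" → "ghimnost" → "mnostghi".

mnostghi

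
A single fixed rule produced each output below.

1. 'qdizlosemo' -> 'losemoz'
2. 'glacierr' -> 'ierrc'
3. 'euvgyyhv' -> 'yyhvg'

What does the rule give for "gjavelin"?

elinv

What's happening: delete the first 3 characters, then move the first character to the end.
Applying both steps to "gjavelin": "velin", then "elinv".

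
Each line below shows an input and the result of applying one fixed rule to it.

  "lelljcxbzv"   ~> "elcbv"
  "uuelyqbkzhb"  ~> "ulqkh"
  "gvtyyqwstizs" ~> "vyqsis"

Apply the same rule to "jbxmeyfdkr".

Looking at the pairs, the operation is to keep every other character starting from the second (positions 2nd, 4th, 6th, ...).
Doing the same to "jbxmeyfdkr": "bmydr".

bmydr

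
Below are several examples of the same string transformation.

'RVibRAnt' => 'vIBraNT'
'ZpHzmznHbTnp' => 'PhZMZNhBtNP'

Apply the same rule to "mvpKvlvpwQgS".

VPkVLVPWqGs

Looking at the pairs, the operation is to delete the first character, then flip the case of every letter.
"mvpKvlvpwQgS" → "vpKvlvpwQgS" → "VPkVLVPWqGs".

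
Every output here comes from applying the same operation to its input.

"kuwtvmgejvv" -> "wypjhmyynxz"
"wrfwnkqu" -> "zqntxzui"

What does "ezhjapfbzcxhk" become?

The transformation: shift every letter 3 places forward in the alphabet (wrapping around), then move the first 3 characters to the end (rotate left by 3).
On "ezhjapfbzcxhk": the first step gives "hckmdsiecfakn", and the second then gives "mdsiecfaknhck".
(Check on "wrfwnkqu": → "zuizqntx" → "zqntxzui" ✓)

mdsiecfaknhck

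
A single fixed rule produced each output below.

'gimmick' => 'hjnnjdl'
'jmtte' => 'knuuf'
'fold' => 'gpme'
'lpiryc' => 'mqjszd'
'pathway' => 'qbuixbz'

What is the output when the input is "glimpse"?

hmjnqtf

In each case the input is transformed by: shift every letter 1 place forward in the alphabet (wrapping around).
Doing the same to "glimpse": "hmjnqtf".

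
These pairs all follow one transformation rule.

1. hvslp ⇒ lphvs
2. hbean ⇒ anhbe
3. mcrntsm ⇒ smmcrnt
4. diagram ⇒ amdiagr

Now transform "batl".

The pattern: move the last 2 characters to the front (rotate right by 2).
So "batl" becomes "tlba".

tlba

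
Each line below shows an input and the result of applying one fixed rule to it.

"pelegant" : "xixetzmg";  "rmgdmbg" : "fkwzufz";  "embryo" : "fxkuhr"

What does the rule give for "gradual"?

kzwttne

What's happening: swap each adjacent pair of characters (1↔2, 3↔4, ...), then shift every letter 7 places backward in the alphabet (wrapping around).
For "gradual", step one produces "rgdaaul"; step two turns that into "kzwttne".
(Check on "pelegant": → "epelagtn" → "xixetzmg" ✓)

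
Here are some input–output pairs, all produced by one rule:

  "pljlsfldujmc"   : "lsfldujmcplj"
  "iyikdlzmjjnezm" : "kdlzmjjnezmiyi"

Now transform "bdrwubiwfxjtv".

wubiwfxjtvbdr

Rule — move the first 3 characters to the end (rotate left by 3).
Doing the same to "bdrwubiwfxjtv": "wubiwfxjtvbdr".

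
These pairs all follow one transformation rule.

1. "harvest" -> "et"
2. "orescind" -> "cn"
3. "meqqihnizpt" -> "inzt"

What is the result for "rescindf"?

Each output is the input with this applied: keep every other character starting from the first (positions 1st, 3rd, 5th, ...), then delete the first 2 characters.
"rescindf" → "rsid" → "id".

id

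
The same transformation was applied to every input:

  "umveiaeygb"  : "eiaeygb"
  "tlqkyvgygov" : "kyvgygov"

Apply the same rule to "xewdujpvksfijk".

dujpvksfijk

The transformation: delete the first 3 characters.
For "xewdujpvksfijk" the result is "dujpvksfijk".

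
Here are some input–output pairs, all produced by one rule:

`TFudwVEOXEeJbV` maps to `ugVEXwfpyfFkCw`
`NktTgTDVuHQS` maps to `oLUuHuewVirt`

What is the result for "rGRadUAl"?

ShsBEvbM

The pattern: shift every letter 1 place forward in the alphabet (wrapping around), then flip the case of every letter.
Applying both steps to "rGRadUAl": "sHSbeVBm", then "ShsBEvbM".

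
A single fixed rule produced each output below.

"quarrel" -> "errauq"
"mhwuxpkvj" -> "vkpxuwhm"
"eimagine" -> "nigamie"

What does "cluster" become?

etsulc

The transformation: delete the last character, then reverse the string.
On "cluster": the first step gives "cluste", and the second then gives "etsulc".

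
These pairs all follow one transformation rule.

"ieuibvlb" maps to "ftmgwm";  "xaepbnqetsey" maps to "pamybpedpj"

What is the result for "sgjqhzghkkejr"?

The rule is to shift every letter 11 places forward in the alphabet (wrapping around), then delete the first 2 characters.
Working it through for "sgjqhzghkkejr": intermediate "drubskrsvvpuc", final "ubskrsvvpuc".

ubskrsvvpuc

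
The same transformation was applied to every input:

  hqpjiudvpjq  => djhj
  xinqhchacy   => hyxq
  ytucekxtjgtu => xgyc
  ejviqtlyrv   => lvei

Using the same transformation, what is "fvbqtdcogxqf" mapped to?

cxfq

In each case the input is transformed by: keep one character in every 3, starting at position 1 (positions 1st, 4th, 7th, ...), then move the first 2 characters to the end (rotate left by 2).
Working it through for "fvbqtdcogxqf": intermediate "fqcx", final "cxfq".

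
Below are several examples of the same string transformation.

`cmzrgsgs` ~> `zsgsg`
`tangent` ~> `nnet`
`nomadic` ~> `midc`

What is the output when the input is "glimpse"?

The rule is to swap each adjacent pair of characters (1↔2, 3↔4, ...), then delete the first 3 characters.
"glimpse" → "lgmispe" → "ispe".

ispe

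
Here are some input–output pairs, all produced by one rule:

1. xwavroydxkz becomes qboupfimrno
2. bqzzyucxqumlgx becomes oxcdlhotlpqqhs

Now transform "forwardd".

uuirnifw

Each output is the input with this applied: reverse the string, then shift every letter 9 places backward in the alphabet (wrapping around).
Starting from "forwardd": after the first operation, "ddrawrof"; after the second, "uuirnifw".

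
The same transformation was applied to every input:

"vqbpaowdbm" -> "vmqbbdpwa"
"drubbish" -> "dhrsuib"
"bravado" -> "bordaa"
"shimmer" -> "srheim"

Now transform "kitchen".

Each output is the input with this applied: take characters alternately from the front and the back (1st, last, 2nd, 2nd-last, ...), then delete the last character.
Applying both steps to "kitchen": "kniethc", then "knieth".
(Check on "bravado": → "bordaav" → "bordaa" ✓)

knieth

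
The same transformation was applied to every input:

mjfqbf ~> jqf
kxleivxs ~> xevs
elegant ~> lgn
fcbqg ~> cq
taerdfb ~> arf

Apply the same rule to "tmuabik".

mai

In each case the input is transformed by: keep every other character starting from the second (positions 2nd, 4th, 6th, ...).
Applying that to "tmuabik" gives "mai".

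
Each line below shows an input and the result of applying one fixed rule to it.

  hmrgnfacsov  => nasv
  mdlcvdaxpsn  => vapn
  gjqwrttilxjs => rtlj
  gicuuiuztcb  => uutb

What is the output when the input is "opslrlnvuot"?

rnut

Rule — keep every other character starting from the first (positions 1st, 3rd, 5th, ...), then keep only the last 4 characters.
On "opslrlnvuot": the first step gives "osrnut", and the second then gives "rnut".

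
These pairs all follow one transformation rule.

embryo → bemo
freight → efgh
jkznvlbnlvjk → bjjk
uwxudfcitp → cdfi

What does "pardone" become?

aden

The transformation: sort the characters into alphabetical order, then keep only the first 4 characters.
On "pardone": the first step gives "adenopr", and the second then gives "aden".
(Check on "embryo": → "bemory" → "bemo" ✓)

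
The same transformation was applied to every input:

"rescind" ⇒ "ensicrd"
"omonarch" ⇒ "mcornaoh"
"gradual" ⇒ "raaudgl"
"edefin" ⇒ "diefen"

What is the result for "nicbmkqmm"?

imcqbkmnm

The transformation: take characters alternately from the front and the back (1st, last, 2nd, 2nd-last, ...), then move the first 2 characters to the end (rotate left by 2).
Starting from "nicbmkqmm": after the first operation, "nmimcqbkm"; after the second, "imcqbkmnm".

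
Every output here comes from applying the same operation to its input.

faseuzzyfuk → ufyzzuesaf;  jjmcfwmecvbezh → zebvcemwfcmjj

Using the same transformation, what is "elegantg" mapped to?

tnagele

In each case the input is transformed by: reverse the string, then delete the first character.
On "elegantg": the first step gives "gtnagele", and the second then gives "tnagele".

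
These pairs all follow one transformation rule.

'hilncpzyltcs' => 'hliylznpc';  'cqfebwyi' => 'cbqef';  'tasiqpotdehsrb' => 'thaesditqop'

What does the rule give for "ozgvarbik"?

The rule is to delete the last 3 characters, then take characters alternately from the front and the back (1st, last, 2nd, 2nd-last, ...).
For "ozgvarbik", step one produces "ozgvar"; step two turns that into "orzagv".

orzagv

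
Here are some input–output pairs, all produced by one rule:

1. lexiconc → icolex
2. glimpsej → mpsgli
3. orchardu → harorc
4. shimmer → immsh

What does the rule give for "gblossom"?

ossgbl

What's happening: delete the last 2 characters, then move the last 3 characters to the front (rotate right by 3).
Starting from "gblossom": after the first operation, "gbloss"; after the second, "ossgbl".
(Check on "lexiconc": → "lexico" → "icolex" ✓)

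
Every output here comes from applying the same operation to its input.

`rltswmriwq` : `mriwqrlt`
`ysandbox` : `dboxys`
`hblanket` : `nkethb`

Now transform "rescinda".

Looking at the pairs, the operation is to swap the front and back halves of the string, then delete the last 2 characters.
On "rescinda": the first step gives "indaresc", and the second then gives "indare".

indare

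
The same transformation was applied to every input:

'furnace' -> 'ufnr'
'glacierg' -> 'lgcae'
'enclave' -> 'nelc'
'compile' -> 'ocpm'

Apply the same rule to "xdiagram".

What's happening: swap each adjacent pair of characters (1↔2, 3↔4, ...), then delete the last 3 characters.
"xdiagram" → "dxairgma" → "dxair".
(Check on "compile": → "ocpmlie" → "ocpm" ✓)

dxair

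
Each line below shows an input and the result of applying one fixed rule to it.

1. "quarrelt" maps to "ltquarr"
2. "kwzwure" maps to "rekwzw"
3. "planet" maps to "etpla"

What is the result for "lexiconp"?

The transformation: move the last 2 characters to the front (rotate right by 2), then delete the last character.
Starting from "lexiconp": after the first operation, "nplexico"; after the second, "nplexic".

nplexic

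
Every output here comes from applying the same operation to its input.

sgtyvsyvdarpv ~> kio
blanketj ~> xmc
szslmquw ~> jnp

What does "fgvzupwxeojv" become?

The rule is to shift every letter 7 places backward in the alphabet (wrapping around), then keep only the last 3 characters.
For "fgvzupwxeojv", step one produces "yzosnipqxhco"; step two turns that into "hco".

hco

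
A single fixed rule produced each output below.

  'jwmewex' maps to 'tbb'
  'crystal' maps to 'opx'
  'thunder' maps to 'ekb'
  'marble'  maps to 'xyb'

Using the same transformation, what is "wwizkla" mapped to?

twi

Each output is the input with this applied: keep every other character starting from the second (positions 2nd, 4th, 6th, ...), then shift every letter 3 places backward in the alphabet (wrapping around).
For "wwizkla", step one produces "wzl"; step two turns that into "twi".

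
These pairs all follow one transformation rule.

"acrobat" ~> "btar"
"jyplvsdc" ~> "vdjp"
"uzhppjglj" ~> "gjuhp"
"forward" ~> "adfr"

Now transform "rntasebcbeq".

Each output is the input with this applied: keep every other character starting from the first (positions 1st, 3rd, 5th, ...), then move the last 2 characters to the front (rotate right by 2).
Working it through for "rntasebcbeq": intermediate "rtsbbq", final "bqrtsb".

bqrtsb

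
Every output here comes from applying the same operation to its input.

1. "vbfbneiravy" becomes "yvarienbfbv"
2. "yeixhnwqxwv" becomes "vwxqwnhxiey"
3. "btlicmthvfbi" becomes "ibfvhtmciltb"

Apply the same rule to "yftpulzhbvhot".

The pattern: reverse the string.
Doing the same to "yftpulzhbvhot": "tohvbhzluptfy".

tohvbhzluptfy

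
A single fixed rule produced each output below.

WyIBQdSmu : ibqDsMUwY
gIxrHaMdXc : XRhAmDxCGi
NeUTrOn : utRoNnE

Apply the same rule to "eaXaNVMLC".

xAnvmlcEA

Rule — move the first 2 characters to the end (rotate left by 2), then flip the case of every letter.
Applying both steps to "eaXaNVMLC": "XaNVMLCea", then "xAnvmlcEA".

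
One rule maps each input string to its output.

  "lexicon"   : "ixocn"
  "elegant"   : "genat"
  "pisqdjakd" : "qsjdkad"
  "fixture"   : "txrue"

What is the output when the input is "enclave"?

The pattern: swap each adjacent pair of characters (1↔2, 3↔4, ...), then delete the first 2 characters.
Working it through for "enclave": intermediate "nelcvae", final "lcvae".

lcvae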